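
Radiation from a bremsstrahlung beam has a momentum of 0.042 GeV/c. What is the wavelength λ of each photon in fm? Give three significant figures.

29.5 fm

Convert to SI: p = 0.042 GeV/c = 2.2446e-20 kg·m/s.
For a photon λ = h/p, so λ = 2.952e-14 m.
Converting to fm: λ = 29.52 fm ≈ 29.5 fm.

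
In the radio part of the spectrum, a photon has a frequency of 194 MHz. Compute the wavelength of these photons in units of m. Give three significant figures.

Use c = 2.99792458e8 m/s.
In SI units: f = 194 MHz = 1.94e8 Hz.
For a photon λ = c/f, so λ = 1.545 m.
So λ ≈ 1.55 m.

1.55 m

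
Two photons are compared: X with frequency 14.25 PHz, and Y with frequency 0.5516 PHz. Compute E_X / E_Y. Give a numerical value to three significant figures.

E_X = 9.442e-18 J (from frequency = 14.25 PHz, via E = hf).
E_Y = 3.655e-19 J (from frequency = 0.5516 PHz, via E = hf).
Ratio = 9.442e-18 / 3.655e-19 = 25.8.

25.8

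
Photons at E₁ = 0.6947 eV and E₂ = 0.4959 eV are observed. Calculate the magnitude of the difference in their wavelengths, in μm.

Using λ = hc/E: λ₁ = 1.7847e-6 m, λ₂ = 2.5002e-6 m.
|Δλ| = |1.7847e-6 − 2.5002e-6| = 7.15e-7 m = 0.715 μm.

0.715 μm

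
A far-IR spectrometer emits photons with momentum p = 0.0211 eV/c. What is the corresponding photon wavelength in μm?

Use h = 6.62607015e-34 J·s, c = 2.99792458e8 m/s, 1 eV = 1.602176634e-19 J.
Convert to SI: p = 0.0211 eV/c = 1.1276e-29 kg·m/s.
For a photon λ = h/p, so λ = 5.876e-5 m.
Converting to μm: λ = 58.76 μm ≈ 58.8 μm.

58.8 μm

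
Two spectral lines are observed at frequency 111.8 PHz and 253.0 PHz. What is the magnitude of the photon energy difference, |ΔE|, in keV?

Using E = hf: E₁ = 7.4079 × 10^-17 J, E₂ = 1.6764 × 10^-16 J.
|ΔE| = |7.4079 × 10^-17 − 1.6764 × 10^-16| = 9.36 × 10^-17 J = 0.584 keV.

0.584 keV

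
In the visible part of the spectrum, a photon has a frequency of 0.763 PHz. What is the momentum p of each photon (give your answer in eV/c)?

(h = 6.62607015·10^-34 J·s, c = 2.99792458·10^8 m/s, 1 eV = 1.602176634·10^-19 J.)
Convert to SI: f = 0.763 PHz = 7.63·10^14 Hz.
The photon relation is p = hf/c, giving p = 1.686·10^-27 kg·m/s.
Converting to eV/c: p = 3.156 eV/c ≈ 3.16 eV/c.

3.16 eV/c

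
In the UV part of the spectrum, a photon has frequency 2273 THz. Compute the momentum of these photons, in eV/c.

First convert: f = 2273 THz = 2.273 × 10^15 Hz.
Apply p = hf/c: p = 5.024 × 10^-27 kg·m/s.
Converting to eV/c: p = 9.400 eV/c ≈ 9.40 eV/c.

9.40 eV/c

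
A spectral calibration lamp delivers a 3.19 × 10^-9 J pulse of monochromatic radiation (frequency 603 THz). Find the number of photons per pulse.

7.98 × 10^9 photons

Per-photon energy: E = 3.996 × 10^-19 J (from frequency = 603 THz).
N = E_total / E_photon = 3.19 × 10^-9 J / 3.996 × 10^-19 J = 7.98 × 10^9.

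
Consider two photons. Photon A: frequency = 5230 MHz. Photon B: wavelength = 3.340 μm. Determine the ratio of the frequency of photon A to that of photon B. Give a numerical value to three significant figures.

f_A = 5.230 × 10^9 Hz (from frequency = 5230 MHz, via f given directly).
f_B = 8.976 × 10^13 Hz (from wavelength = 3.340 μm, via f = c/λ).
Ratio = 5.230 × 10^9 / 8.976 × 10^13 = 5.83 × 10^-5.

5.83 × 10^-5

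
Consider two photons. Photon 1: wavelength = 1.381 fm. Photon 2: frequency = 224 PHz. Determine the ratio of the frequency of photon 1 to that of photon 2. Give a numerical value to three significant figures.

f_1 = 2.171·10^23 Hz (from wavelength = 1.381 fm, via f = c/λ).
f_2 = 2.240·10^17 Hz (from frequency = 224 PHz, via f given directly).
Ratio = 2.171·10^23 / 2.240·10^17 = 9.69·10^5.

9.69·10^5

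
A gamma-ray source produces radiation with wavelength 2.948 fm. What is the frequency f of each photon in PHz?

Take c = 2.99792458e8 m/s.
First convert: λ = 2.948 fm = 2.948e-15 m.
The photon relation is f = c/λ, giving f = 1.017e23 Hz.
Converting to PHz: f = 1.017e8 PHz ≈ 1.02e8 PHz.

1.02e8 PHz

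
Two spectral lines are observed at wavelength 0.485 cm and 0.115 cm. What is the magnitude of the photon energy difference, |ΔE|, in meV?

Using E = hc/λ: E₁ = 4.096e-23 J, E₂ = 1.727e-22 J.
|ΔE| = |4.096e-23 − 1.727e-22| = 1.32e-22 J = 0.822 meV.

0.822 meV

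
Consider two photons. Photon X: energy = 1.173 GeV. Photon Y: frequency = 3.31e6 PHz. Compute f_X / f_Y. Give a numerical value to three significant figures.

85.7

f_X = 2.836e23 Hz (from energy = 1.173 GeV, via f = E/h).
f_Y = 3.310e21 Hz (from frequency = 3.31e6 PHz, via f given directly).
Ratio = 2.836e23 / 3.310e21 = 85.7.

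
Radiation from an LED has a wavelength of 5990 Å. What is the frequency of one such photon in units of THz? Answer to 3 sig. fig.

500 THz

Convert to SI: λ = 5990 Å = 5.99·10^-7 m.
Apply f = c/λ: f = 5.005·10^14 Hz.
Converting to THz: f = 500.5 THz ≈ 500 THz.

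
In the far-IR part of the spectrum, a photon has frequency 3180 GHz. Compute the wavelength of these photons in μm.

94.3 μm

Convert to SI: f = 3180 GHz = 3.18·10^12 Hz.
Apply λ = c/f: λ = 9.427·10^-5 m.
Converting to μm: λ = 94.27 μm ≈ 94.3 μm.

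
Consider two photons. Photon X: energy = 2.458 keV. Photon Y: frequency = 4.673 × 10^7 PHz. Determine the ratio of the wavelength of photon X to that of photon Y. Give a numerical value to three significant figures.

7.86 × 10^4

λ_X = 5.044 × 10^-10 m (from energy = 2.458 keV, via λ = hc/E).
λ_Y = 6.415 × 10^-15 m (from frequency = 4.673 × 10^7 PHz, via λ = c/f).
Ratio = 5.044 × 10^-10 / 6.415 × 10^-15 = 7.86 × 10^4.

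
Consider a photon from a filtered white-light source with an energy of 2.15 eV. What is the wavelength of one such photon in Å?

(h = 6.62607015·10^-34 J·s, c = 2.99792458·10^8 m/s, 1 eV = 1.602176634·10^-19 J.)
In SI units: E = 2.15 eV = 3.4447·10^-19 J.
Since λ = hc/E for a photon, λ = 5.767·10^-7 m.
Converting to Å: λ = 5767 Å ≈ 5770 Å.

5770 Å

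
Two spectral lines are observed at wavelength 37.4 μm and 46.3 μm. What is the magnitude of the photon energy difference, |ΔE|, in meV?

Using E = hc/λ: E₁ = 5.311·10^-21 J, E₂ = 4.290·10^-21 J.
|ΔE| = |5.311·10^-21 − 4.290·10^-21| = 1.02·10^-21 J = 6.37 meV.

6.37 meV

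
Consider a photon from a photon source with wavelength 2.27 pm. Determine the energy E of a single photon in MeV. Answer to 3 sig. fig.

Take h = 6.62607015e-34 J·s, c = 2.99792458e8 m/s, 1 eV = 1.602176634e-19 J.
First convert: λ = 2.27 pm = 2.27e-12 m.
For a photon E = hc/λ, so E = 8.751e-14 J.
Converting to MeV: E = 0.5462 MeV ≈ 0.546 MeV.

0.546 MeV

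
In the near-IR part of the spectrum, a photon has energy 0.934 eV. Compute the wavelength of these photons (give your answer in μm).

1.33 μm

Take h = 6.62607015e-34 J·s, c = 2.99792458e8 m/s, 1 eV = 1.602176634e-19 J.
First convert: E = 0.934 eV = 1.4964e-19 J.
For a photon λ = hc/E, so λ = 1.327e-6 m.
Converting to μm: λ = 1.327 μm ≈ 1.33 μm.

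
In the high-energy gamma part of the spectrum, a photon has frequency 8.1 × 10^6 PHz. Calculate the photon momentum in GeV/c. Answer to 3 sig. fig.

0.0335 GeV/c

First convert: f = 8.1 × 10^6 PHz = 8.1 × 10^21 Hz.
Apply p = hf/c: p = 1.790 × 10^-20 kg·m/s.
Converting to GeV/c: p = 0.03350 GeV/c ≈ 0.0335 GeV/c.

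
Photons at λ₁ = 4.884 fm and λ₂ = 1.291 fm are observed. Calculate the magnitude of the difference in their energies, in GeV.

Using E = hc/λ: E₁ = 4.0673e-11 J, E₂ = 1.5387e-10 J.
|ΔE| = |4.0673e-11 − 1.5387e-10| = 1.13e-10 J = 0.707 GeV.

0.707 GeV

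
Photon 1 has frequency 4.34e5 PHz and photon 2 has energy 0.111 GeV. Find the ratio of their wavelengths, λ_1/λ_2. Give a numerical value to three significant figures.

61.8

λ_1 = 6.908e-13 m (from frequency = 4.34e5 PHz, via λ = c/f).
λ_2 = 1.117e-14 m (from energy = 0.111 GeV, via λ = hc/E).
Ratio = 6.908e-13 / 1.117e-14 = 61.8.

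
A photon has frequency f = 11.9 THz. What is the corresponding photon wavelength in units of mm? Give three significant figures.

0.0252 mm

Use c = 2.99792458 × 10^8 m/s.
In SI units: f = 11.9 THz = 1.19 × 10^13 Hz.
Apply λ = c/f: λ = 2.519 × 10^-5 m.
Converting to mm: λ = 0.02519 mm ≈ 0.0252 mm.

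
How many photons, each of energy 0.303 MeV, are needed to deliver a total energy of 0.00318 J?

Per-photon energy: E = 4.855e-14 J (from energy = 0.303 MeV).
N = E_total / E_photon = 0.00318 J / 4.855e-14 J = 6.55e10.

6.55e10 photons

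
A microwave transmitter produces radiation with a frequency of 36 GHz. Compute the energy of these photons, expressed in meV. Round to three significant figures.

0.149 meV

First convert: f = 36 GHz = 3.6e10 Hz.
The photon relation is E = hf, giving E = 2.385e-23 J.
Converting to meV: E = 0.1489 meV ≈ 0.149 meV.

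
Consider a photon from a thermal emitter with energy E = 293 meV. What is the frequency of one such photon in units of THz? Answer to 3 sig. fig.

70.8 THz

In SI units: E = 293 meV = 4.6944 × 10^-20 J.
Since f = E/h for a photon, f = 7.085 × 10^13 Hz.
Converting to THz: f = 70.85 THz ≈ 70.8 THz.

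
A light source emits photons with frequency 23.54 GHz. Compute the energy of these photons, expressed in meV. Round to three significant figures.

0.0974 meV

Take h = 6.62607015 × 10^-34 J·s, 1 eV = 1.602176634 × 10^-19 J.
In SI units: f = 23.54 GHz = 2.354 × 10^10 Hz.
Since E = hf for a photon, E = 1.560 × 10^-23 J.
Converting to meV: E = 0.09735 meV ≈ 0.0974 meV.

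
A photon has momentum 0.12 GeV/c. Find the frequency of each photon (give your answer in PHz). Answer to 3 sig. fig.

Take h = 6.62607015e-34 J·s, c = 2.99792458e8 m/s, 1 eV = 1.602176634e-19 J.
Convert to SI: p = 0.12 GeV/c = 6.4131e-20 kg·m/s.
For a photon f = pc/h, so f = 2.902e22 Hz.
Converting to PHz: f = 2.902e7 PHz ≈ 2.90e7 PHz.

2.90e7 PHz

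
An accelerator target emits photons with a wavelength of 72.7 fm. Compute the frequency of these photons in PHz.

First convert: λ = 72.7 fm = 7.27 × 10^-14 m.
The photon relation is f = c/λ, giving f = 4.124 × 10^21 Hz.
Converting to PHz: f = 4.124 × 10^6 PHz ≈ 4.12 × 10^6 PHz.

4.12 × 10^6 PHz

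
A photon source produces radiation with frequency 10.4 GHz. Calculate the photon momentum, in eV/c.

In SI units: f = 10.4 GHz = 1.04 × 10^10 Hz.
Since p = hf/c for a photon, p = 2.299 × 10^-32 kg·m/s.
Converting to eV/c: p = 4.301 × 10^-5 eV/c ≈ 4.30 × 10^-5 eV/c.

4.30 × 10^-5 eV/c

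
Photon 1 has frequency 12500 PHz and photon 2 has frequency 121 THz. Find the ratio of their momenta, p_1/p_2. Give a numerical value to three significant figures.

p_1 = 2.763e-23 kg·m/s (from frequency = 12500 PHz, via p = hf/c).
p_2 = 2.674e-28 kg·m/s (from frequency = 121 THz, via p = hf/c).
Ratio = 2.763e-23 / 2.674e-28 = 1.03e5.

1.03e5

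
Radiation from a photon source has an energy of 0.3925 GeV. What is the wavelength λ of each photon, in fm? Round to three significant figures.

3.16 fm

Take h = 6.62607015e-34 J·s, c = 2.99792458e8 m/s, 1 eV = 1.602176634e-19 J.
Convert to SI: E = 0.3925 GeV = 6.2885e-11 J.
Apply λ = hc/E: λ = 3.159e-15 m.
Converting to fm: λ = 3.159 fm ≈ 3.16 fm.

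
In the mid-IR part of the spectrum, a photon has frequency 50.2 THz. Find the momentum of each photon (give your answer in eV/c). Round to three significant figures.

First convert: f = 50.2 THz = 5.02e13 Hz.
The photon relation is p = hf/c, giving p = 1.110e-28 kg·m/s.
Converting to eV/c: p = 0.2076 eV/c ≈ 0.208 eV/c.

0.208 eV/c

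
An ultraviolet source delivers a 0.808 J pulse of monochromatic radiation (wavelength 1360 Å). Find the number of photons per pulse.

Per-photon energy: E = 1.461e-18 J (from wavelength = 1360 Å).
N = E_total / E_photon = 0.808 J / 1.461e-18 J = 5.53e17.

5.53e17 photons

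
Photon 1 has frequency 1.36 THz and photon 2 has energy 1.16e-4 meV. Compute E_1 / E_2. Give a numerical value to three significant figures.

4.85e4

E_1 = 9.011e-22 J (from frequency = 1.36 THz, via E = hf).
E_2 = 1.859e-26 J (from energy = 1.16e-4 meV, via E given directly).
Ratio = 9.011e-22 / 1.859e-26 = 4.85e4.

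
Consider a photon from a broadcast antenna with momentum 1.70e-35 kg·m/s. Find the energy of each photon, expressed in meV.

3.18e-5 meV

The photon relation is E = pc, giving E = 5.096e-27 J.
Converting to meV: E = 3.181e-5 meV ≈ 3.18e-5 meV.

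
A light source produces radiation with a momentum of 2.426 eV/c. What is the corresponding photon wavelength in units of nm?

Convert to SI: p = 2.426 eV/c = 1.2965e-27 kg·m/s.
Apply λ = h/p: λ = 5.111e-7 m.
Converting to nm: λ = 511.1 nm ≈ 511 nm.

511 nm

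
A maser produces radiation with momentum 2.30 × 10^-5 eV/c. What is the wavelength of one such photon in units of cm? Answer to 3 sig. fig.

5.39 cm

Take h = 6.62607015 × 10^-34 J·s, c = 2.99792458 × 10^8 m/s, 1 eV = 1.602176634 × 10^-19 J.
Convert to SI: p = 2.30 × 10^-5 eV/c = 1.2292 × 10^-32 kg·m/s.
Since λ = h/p for a photon, λ = 0.05391 m.
Converting to cm: λ = 5.391 cm ≈ 5.39 cm.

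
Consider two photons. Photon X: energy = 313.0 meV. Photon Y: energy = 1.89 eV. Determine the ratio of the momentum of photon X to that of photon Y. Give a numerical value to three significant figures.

p_X = 1.673·10^-28 kg·m/s (from energy = 313.0 meV, via p = E/c).
p_Y = 1.010·10^-27 kg·m/s (from energy = 1.89 eV, via p = E/c).
Ratio = 1.673·10^-28 / 1.010·10^-27 = 0.166.

0.166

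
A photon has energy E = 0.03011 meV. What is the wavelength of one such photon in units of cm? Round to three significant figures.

4.12 cm

First convert: E = 0.03011 meV = 4.8242 × 10^-24 J.
Apply λ = hc/E: λ = 0.04118 m.
Converting to cm: λ = 4.118 cm ≈ 4.12 cm.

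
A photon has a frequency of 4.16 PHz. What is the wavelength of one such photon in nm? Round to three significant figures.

72.1 nm

(c = 2.99792458e8 m/s.)
In SI units: f = 4.16 PHz = 4.16e15 Hz.
The photon relation is λ = c/f, giving λ = 7.207e-8 m.
Converting to nm: λ = 72.07 nm ≈ 72.1 nm.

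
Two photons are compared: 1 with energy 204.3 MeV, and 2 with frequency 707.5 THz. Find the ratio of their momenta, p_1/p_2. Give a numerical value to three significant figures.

6.98 × 10^7

p_1 = 1.092 × 10^-19 kg·m/s (from energy = 204.3 MeV, via p = E/c).
p_2 = 1.564 × 10^-27 kg·m/s (from frequency = 707.5 THz, via p = hf/c).
Ratio = 1.092 × 10^-19 / 1.564 × 10^-27 = 6.98 × 10^7.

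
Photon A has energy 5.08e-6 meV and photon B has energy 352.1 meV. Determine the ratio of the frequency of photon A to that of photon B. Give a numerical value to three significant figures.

1.44e-8

f_A = 1.228e6 Hz (from energy = 5.08e-6 meV, via f = E/h).
f_B = 8.514e13 Hz (from energy = 352.1 meV, via f = E/h).
Ratio = 1.228e6 / 8.514e13 = 1.44e-8.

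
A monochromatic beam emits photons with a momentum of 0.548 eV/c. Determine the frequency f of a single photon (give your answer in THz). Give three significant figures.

133 THz

Convert to SI: p = 0.548 eV/c = 2.9287 × 10^-28 kg·m/s.
Since f = pc/h for a photon, f = 1.325 × 10^14 Hz.
Converting to THz: f = 132.5 THz ≈ 133 THz.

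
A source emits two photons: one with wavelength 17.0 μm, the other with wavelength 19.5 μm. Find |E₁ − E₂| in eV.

9.35·10^-3 eV

Using E = hc/λ: E₁ = 1.168·10^-20 J, E₂ = 1.019·10^-20 J.
|ΔE| = |1.168·10^-20 − 1.019·10^-20| = 1.50·10^-21 J = 9.35·10^-3 eV.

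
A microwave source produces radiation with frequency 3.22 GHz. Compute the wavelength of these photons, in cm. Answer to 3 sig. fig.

Convert to SI: f = 3.22 GHz = 3.22·10^9 Hz.
Apply λ = c/f: λ = 0.09310 m.
Converting to cm: λ = 9.310 cm ≈ 9.31 cm.

9.31 cm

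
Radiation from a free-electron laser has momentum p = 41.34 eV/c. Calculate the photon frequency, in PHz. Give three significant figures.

10.0 PHz

Take h = 6.62607015 × 10^-34 J·s, c = 2.99792458 × 10^8 m/s, 1 eV = 1.602176634 × 10^-19 J.
First convert: p = 41.34 eV/c = 2.2093 × 10^-26 kg·m/s.
Since f = pc/h for a photon, f = 9.996 × 10^15 Hz.
Converting to PHz: f = 9.996 PHz ≈ 10.0 PHz.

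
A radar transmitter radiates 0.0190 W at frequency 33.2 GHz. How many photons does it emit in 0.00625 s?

Total energy: E_total = P·t = 0.0190 × 0.00625 = 1.187·10^-4 J.
Per-photon energy: E = 2.200·10^-23 J.
N = E_total / E_photon = 5.40·10^18.

5.40·10^18 photons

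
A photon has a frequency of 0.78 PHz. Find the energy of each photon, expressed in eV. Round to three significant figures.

Use h = 6.62607015 × 10^-34 J·s, 1 eV = 1.602176634 × 10^-19 J.
First convert: f = 0.78 PHz = 7.8 × 10^14 Hz.
For a photon E = hf, so E = 5.168 × 10^-19 J.
Converting to eV: E = 3.226 eV ≈ 3.23 eV.

3.23 eV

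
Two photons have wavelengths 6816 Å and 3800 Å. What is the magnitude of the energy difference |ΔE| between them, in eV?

1.44 eV

Using E = hc/λ: E₁ = 2.9144e-19 J, E₂ = 5.2275e-19 J.
|ΔE| = |2.9144e-19 − 5.2275e-19| = 2.31e-19 J = 1.44 eV.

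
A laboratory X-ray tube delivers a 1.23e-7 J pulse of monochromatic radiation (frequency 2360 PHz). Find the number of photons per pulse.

7.87e7 photons

Per-photon energy: E = 1.564e-15 J (from frequency = 2360 PHz).
N = E_total / E_photon = 1.23e-7 J / 1.564e-15 J = 7.87e7.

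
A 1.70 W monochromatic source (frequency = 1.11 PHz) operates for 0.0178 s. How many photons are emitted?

4.11 × 10^16 photons

Total energy: E_total = P·t = 1.70 × 0.0178 = 0.03026 J.
Per-photon energy: E = 7.355 × 10^-19 J.
N = E_total / E_photon = 4.11 × 10^16.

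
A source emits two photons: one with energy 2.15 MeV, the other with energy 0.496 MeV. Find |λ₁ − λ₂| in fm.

1920 fm

Using λ = hc/E: λ₁ = 5.767 × 10^-13 m, λ₂ = 2.500 × 10^-12 m.
|Δλ| = |5.767 × 10^-13 − 2.500 × 10^-12| = 1.92 × 10^-12 m = 1920 fm.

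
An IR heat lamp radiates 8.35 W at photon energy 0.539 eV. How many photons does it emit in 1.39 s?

Total energy: E_total = P·t = 8.35 × 1.39 = 11.61 J.
Per-photon energy: E = 8.636e-20 J.
N = E_total / E_photon = 1.34e20.

1.34e20 photons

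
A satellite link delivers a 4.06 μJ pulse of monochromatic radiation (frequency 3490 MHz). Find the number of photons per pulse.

1.76e18 photons

Per-photon energy: E = 2.312e-24 J (from frequency = 3490 MHz).
N = E_total / E_photon = 4.06e-6 J / 2.312e-24 J = 1.76e18.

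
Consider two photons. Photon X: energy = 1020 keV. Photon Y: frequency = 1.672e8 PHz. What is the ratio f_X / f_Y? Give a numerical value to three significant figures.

f_X = 2.466e20 Hz (from energy = 1020 keV, via f = E/h).
f_Y = 1.672e23 Hz (from frequency = 1.672e8 PHz, via f given directly).
Ratio = 2.466e20 / 1.672e23 = 1.48e-3.

1.48e-3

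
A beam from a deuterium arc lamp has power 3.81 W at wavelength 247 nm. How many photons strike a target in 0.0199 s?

9.43e16 photons

Total energy: E_total = P·t = 3.81 × 0.0199 = 0.07582 J.
Per-photon energy: E = 8.042e-19 J.
N = E_total / E_photon = 9.43e16.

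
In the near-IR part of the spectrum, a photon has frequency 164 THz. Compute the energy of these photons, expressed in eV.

0.678 eV

(h = 6.62607015e-34 J·s, 1 eV = 1.602176634e-19 J.)
In SI units: f = 164 THz = 1.64e14 Hz.
Apply E = hf: E = 1.087e-19 J.
Converting to eV: E = 0.6782 eV ≈ 0.678 eV.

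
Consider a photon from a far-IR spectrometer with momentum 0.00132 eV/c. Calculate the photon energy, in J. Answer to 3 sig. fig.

Convert to SI: p = 0.00132 eV/c = 7.0545 × 10^-31 kg·m/s.
Apply E = pc: E = 2.115 × 10^-22 J.
So E ≈ 2.11 × 10^-22 J.

2.11 × 10^-22 J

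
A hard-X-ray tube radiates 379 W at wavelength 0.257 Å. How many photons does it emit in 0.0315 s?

Total energy: E_total = P·t = 379 × 0.0315 = 11.94 J.
Per-photon energy: E = 7.729 × 10^-15 J.
N = E_total / E_photon = 1.54 × 10^15.

1.54 × 10^15 photons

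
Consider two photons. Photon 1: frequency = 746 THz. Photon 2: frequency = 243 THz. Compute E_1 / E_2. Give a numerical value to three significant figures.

3.07

E_1 = 4.943 × 10^-19 J (from frequency = 746 THz, via E = hf).
E_2 = 1.610 × 10^-19 J (from frequency = 243 THz, via E = hf).
Ratio = 4.943 × 10^-19 / 1.610 × 10^-19 = 3.07.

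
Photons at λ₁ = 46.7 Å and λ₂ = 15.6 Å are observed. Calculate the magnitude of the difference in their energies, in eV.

Using E = hc/λ: E₁ = 4.254e-17 J, E₂ = 1.273e-16 J.
|ΔE| = |4.254e-17 − 1.273e-16| = 8.48e-17 J = 529 eV.

529 eV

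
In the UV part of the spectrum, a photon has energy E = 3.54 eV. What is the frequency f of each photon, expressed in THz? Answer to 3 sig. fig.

856 THz

Use h = 6.62607015e-34 J·s, 1 eV = 1.602176634e-19 J.
In SI units: E = 3.54 eV = 5.6717e-19 J.
Apply f = E/h: f = 8.560e14 Hz.
Converting to THz: f = 856.0 THz ≈ 856 THz.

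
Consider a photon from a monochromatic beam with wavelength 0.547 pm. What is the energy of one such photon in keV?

2270 keV

(h = 6.62607015·10^-34 J·s, c = 2.99792458·10^8 m/s, 1 eV = 1.602176634·10^-19 J.)
In SI units: λ = 0.547 pm = 5.47·10^-13 m.
The photon relation is E = hc/λ, giving E = 3.632·10^-13 J.
Converting to keV: E = 2267 keV ≈ 2270 keV.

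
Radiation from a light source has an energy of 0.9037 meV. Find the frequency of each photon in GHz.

219 GHz

(h = 6.62607015e-34 J·s, 1 eV = 1.602176634e-19 J.)
First convert: E = 0.9037 meV = 1.4479e-22 J.
Apply f = E/h: f = 2.185e11 Hz.
Converting to GHz: f = 218.5 GHz ≈ 219 GHz.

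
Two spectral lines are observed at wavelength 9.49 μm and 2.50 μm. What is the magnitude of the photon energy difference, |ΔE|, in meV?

Using E = hc/λ: E₁ = 2.093 × 10^-20 J, E₂ = 7.946 × 10^-20 J.
|ΔE| = |2.093 × 10^-20 − 7.946 × 10^-20| = 5.85 × 10^-20 J = 365 meV.

365 meV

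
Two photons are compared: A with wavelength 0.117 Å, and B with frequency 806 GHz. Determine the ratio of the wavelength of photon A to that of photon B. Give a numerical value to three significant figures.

λ_A = 1.170 × 10^-11 m (from wavelength = 0.117 Å, via λ given directly).
λ_B = 3.720 × 10^-4 m (from frequency = 806 GHz, via λ = c/f).
Ratio = 1.170 × 10^-11 / 3.720 × 10^-4 = 3.15 × 10^-8.

3.15 × 10^-8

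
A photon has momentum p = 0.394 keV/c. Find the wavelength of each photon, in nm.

3.15 nm

First convert: p = 0.394 keV/c = 2.1056 × 10^-25 kg·m/s.
Since λ = h/p for a photon, λ = 3.147 × 10^-9 m.
Converting to nm: λ = 3.147 nm ≈ 3.15 nm.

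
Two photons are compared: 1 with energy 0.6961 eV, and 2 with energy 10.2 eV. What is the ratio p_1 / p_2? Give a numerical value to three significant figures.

p_1 = 3.720e-28 kg·m/s (from energy = 0.6961 eV, via p = E/c).
p_2 = 5.451e-27 kg·m/s (from energy = 10.2 eV, via p = E/c).
Ratio = 3.720e-28 / 5.451e-27 = 0.0682.

0.0682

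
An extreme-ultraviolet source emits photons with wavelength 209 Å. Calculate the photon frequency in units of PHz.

Use c = 2.99792458·10^8 m/s.
Convert to SI: λ = 209 Å = 2.09·10^-8 m.
Apply f = c/λ: f = 1.434·10^16 Hz.
Converting to PHz: f = 14.34 PHz ≈ 14.3 PHz.

14.3 PHz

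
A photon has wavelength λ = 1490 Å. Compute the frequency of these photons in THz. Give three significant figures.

Convert to SI: λ = 1490 Å = 1.49·10^-7 m.
For a photon f = c/λ, so f = 2.012·10^15 Hz.
Converting to THz: f = 2012 THz ≈ 2010 THz.

2010 THz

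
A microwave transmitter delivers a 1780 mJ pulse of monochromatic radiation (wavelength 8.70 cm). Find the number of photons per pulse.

Per-photon energy: E = 2.283e-24 J (from wavelength = 8.70 cm).
N = E_total / E_photon = 1.78 J / 2.283e-24 J = 7.80e23.

7.80e23 photons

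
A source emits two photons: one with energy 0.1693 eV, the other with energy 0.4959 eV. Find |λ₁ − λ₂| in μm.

4.82 μm

Using λ = hc/E: λ₁ = 7.3233 × 10^-6 m, λ₂ = 2.5002 × 10^-6 m.
|Δλ| = |7.3233 × 10^-6 − 2.5002 × 10^-6| = 4.82 × 10^-6 m = 4.82 μm.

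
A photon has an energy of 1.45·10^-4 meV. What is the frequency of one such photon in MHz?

35.1 MHz

In SI units: E = 1.45·10^-4 meV = 2.3232·10^-26 J.
For a photon f = E/h, so f = 3.506·10^7 Hz.
Converting to MHz: f = 35.06 MHz ≈ 35.1 MHz.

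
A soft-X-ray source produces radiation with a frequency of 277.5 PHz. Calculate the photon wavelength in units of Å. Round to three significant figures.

Take c = 2.99792458 × 10^8 m/s.
First convert: f = 277.5 PHz = 2.775 × 10^17 Hz.
Since λ = c/f for a photon, λ = 1.080 × 10^-9 m.
Converting to Å: λ = 10.80 Å ≈ 10.8 Å.

10.8 Å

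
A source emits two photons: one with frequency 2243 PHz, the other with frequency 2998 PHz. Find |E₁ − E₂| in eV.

Using E = hf: E₁ = 1.4862e-15 J, E₂ = 1.9865e-15 J.
|ΔE| = |1.4862e-15 − 1.9865e-15| = 5.00e-16 J = 3120 eV.

3120 eV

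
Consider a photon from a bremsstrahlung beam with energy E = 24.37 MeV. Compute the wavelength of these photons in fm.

50.9 fm

Take h = 6.62607015e-34 J·s, c = 2.99792458e8 m/s, 1 eV = 1.602176634e-19 J.
First convert: E = 24.37 MeV = 3.9045e-12 J.
The photon relation is λ = hc/E, giving λ = 5.088e-14 m.
Converting to fm: λ = 50.88 fm ≈ 50.9 fm.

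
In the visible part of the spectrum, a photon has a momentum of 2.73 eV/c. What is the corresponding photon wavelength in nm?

454 nm

First convert: p = 2.73 eV/c = 1.4590 × 10^-27 kg·m/s.
For a photon λ = h/p, so λ = 4.542 × 10^-7 m.
Converting to nm: λ = 454.2 nm ≈ 454 nm.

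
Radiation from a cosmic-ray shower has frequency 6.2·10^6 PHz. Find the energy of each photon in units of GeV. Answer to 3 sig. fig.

Use h = 6.62607015·10^-34 J·s, 1 eV = 1.602176634·10^-19 J.
First convert: f = 6.2·10^6 PHz = 6.2·10^21 Hz.
For a photon E = hf, so E = 4.108·10^-12 J.
Converting to GeV: E = 0.02564 GeV ≈ 0.0256 GeV.

0.0256 GeV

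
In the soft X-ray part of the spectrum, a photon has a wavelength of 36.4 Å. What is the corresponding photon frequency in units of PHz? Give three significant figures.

In SI units: λ = 36.4 Å = 3.64 × 10^-9 m.
The photon relation is f = c/λ, giving f = 8.236 × 10^16 Hz.
Converting to PHz: f = 82.36 PHz ≈ 82.4 PHz.

82.4 PHz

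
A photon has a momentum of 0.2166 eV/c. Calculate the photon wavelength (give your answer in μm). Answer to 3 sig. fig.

5.72 μm

(h = 6.62607015 × 10^-34 J·s, c = 2.99792458 × 10^8 m/s, 1 eV = 1.602176634 × 10^-19 J.)
First convert: p = 0.2166 eV/c = 1.1576 × 10^-28 kg·m/s.
Since λ = h/p for a photon, λ = 5.724 × 10^-6 m.
Converting to μm: λ = 5.724 μm ≈ 5.72 μm.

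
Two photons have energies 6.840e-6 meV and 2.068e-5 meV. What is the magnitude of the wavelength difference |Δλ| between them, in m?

121 m

Using λ = hc/E: λ₁ = 181.26 m, λ₂ = 59.954 m.
|Δλ| = |181.26 − 59.954| = 121 m.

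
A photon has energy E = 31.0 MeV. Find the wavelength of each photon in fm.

40.0 fm

Use h = 6.62607015 × 10^-34 J·s, c = 2.99792458 × 10^8 m/s, 1 eV = 1.602176634 × 10^-19 J.
Convert to SI: E = 31.0 MeV = 4.9667 × 10^-12 J.
For a photon λ = hc/E, so λ = 3.999 × 10^-14 m.
Converting to fm: λ = 39.99 fm ≈ 40.0 fm.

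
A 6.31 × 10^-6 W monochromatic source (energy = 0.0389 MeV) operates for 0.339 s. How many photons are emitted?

3.43 × 10^8 photons

Total energy: E_total = P·t = 6.31 × 10^-6 × 0.339 = 2.139 × 10^-6 J.
Per-photon energy: E = 6.232 × 10^-15 J.
N = E_total / E_photon = 3.43 × 10^8.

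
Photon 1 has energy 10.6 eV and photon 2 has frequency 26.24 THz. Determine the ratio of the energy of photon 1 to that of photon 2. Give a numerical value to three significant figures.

E_1 = 1.698 × 10^-18 J (from energy = 10.6 eV, via E given directly).
E_2 = 1.739 × 10^-20 J (from frequency = 26.24 THz, via E = hf).
Ratio = 1.698 × 10^-18 / 1.739 × 10^-20 = 97.7.

97.7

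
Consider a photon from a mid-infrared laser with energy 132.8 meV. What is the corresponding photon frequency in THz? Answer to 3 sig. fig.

Take h = 6.62607015 × 10^-34 J·s, 1 eV = 1.602176634 × 10^-19 J.
First convert: E = 132.8 meV = 2.1277 × 10^-20 J.
Apply f = E/h: f = 3.211 × 10^13 Hz.
Converting to THz: f = 32.11 THz ≈ 32.1 THz.

32.1 THz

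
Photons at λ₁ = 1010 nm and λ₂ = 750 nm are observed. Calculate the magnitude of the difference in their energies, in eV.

0.426 eV

Using E = hc/λ: E₁ = 1.967·10^-19 J, E₂ = 2.649·10^-19 J.
|ΔE| = |1.967·10^-19 − 2.649·10^-19| = 6.82·10^-20 J = 0.426 eV.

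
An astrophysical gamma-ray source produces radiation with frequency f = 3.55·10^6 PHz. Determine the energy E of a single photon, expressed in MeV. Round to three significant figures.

First convert: f = 3.55·10^6 PHz = 3.55·10^21 Hz.
Since E = hf for a photon, E = 2.352·10^-12 J.
Converting to MeV: E = 14.68 MeV ≈ 14.7 MeV.

14.7 MeV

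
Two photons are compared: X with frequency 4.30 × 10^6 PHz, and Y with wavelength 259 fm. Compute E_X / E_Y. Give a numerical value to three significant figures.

3.71

E_X = 2.849 × 10^-12 J (from frequency = 4.30 × 10^6 PHz, via E = hf).
E_Y = 7.670 × 10^-13 J (from wavelength = 259 fm, via E = hc/λ).
Ratio = 2.849 × 10^-12 / 7.670 × 10^-13 = 3.71.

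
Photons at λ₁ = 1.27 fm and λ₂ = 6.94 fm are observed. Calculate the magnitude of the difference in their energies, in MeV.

Using E = hc/λ: E₁ = 1.564·10^-10 J, E₂ = 2.862·10^-11 J.
|ΔE| = |1.564·10^-10 − 2.862·10^-11| = 1.28·10^-10 J = 798 MeV.

798 MeV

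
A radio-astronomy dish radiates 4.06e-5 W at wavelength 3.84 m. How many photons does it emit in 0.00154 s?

Total energy: E_total = P·t = 4.06e-5 × 0.00154 = 6.252e-8 J.
Per-photon energy: E = 5.173e-26 J.
N = E_total / E_photon = 1.21e18.

1.21e18 photons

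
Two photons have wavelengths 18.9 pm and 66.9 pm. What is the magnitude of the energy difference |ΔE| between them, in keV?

Using E = hc/λ: E₁ = 1.051·10^-14 J, E₂ = 2.969·10^-15 J.
|ΔE| = |1.051·10^-14 − 2.969·10^-15| = 7.54·10^-15 J = 47.1 keV.

47.1 keV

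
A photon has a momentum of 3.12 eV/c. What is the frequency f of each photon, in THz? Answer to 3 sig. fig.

First convert: p = 3.12 eV/c = 1.6674e-27 kg·m/s.
The photon relation is f = pc/h, giving f = 7.544e14 Hz.
Converting to THz: f = 754.4 THz ≈ 754 THz.

754 THz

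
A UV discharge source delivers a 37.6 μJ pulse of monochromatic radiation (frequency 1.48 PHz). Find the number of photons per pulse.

3.83·10^13 photons

Per-photon energy: E = 9.807·10^-19 J (from frequency = 1.48 PHz).
N = E_total / E_photon = 3.76·10^-5 J / 9.807·10^-19 J = 3.83·10^13.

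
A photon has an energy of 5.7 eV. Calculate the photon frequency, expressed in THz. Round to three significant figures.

1380 THz

First convert: E = 5.7 eV = 9.1324e-19 J.
The photon relation is f = E/h, giving f = 1.378e15 Hz.
Converting to THz: f = 1378 THz ≈ 1380 THz.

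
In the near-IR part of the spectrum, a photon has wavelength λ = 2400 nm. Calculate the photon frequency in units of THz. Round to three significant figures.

125 THz

Convert to SI: λ = 2400 nm = 2.4 × 10^-6 m.
For a photon f = c/λ, so f = 1.249 × 10^14 Hz.
Converting to THz: f = 124.9 THz ≈ 125 THz.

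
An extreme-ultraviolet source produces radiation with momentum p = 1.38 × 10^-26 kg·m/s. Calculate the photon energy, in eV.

25.8 eV

The photon relation is E = pc, giving E = 4.137 × 10^-18 J.
Converting to eV: E = 25.82 eV ≈ 25.8 eV.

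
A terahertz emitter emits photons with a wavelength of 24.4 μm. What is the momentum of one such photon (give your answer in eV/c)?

0.0508 eV/c

Convert to SI: λ = 24.4 μm = 2.44e-5 m.
For a photon p = h/λ, so p = 2.716e-29 kg·m/s.
Converting to eV/c: p = 0.05081 eV/c ≈ 0.0508 eV/c.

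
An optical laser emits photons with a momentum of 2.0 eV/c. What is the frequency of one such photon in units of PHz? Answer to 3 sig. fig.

0.484 PHz

Convert to SI: p = 2.0 eV/c = 1.0689e-27 kg·m/s.
Since f = pc/h for a photon, f = 4.836e14 Hz.
Converting to PHz: f = 0.4836 PHz ≈ 0.484 PHz.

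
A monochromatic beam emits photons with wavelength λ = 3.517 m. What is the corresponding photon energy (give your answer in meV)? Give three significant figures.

Apply E = hc/λ: E = 5.648·10^-26 J.
Converting to meV: E = 3.525·10^-4 meV ≈ 3.53·10^-4 meV.

3.53·10^-4 meV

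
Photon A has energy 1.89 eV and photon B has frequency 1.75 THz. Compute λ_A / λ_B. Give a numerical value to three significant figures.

3.83e-3

λ_A = 6.560e-7 m (from energy = 1.89 eV, via λ = hc/E).
λ_B = 1.713e-4 m (from frequency = 1.75 THz, via λ = c/f).
Ratio = 6.560e-7 / 1.713e-4 = 3.83e-3.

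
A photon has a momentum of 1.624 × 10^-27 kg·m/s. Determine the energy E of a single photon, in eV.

3.04 eV

Take c = 2.99792458 × 10^8 m/s, 1 eV = 1.602176634 × 10^-19 J.
For a photon E = pc, so E = 4.869 × 10^-19 J.
Converting to eV: E = 3.039 eV ≈ 3.04 eV.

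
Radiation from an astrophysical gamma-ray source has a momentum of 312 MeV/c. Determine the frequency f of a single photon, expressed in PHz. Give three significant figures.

7.54·10^7 PHz

(h = 6.62607015·10^-34 J·s, c = 2.99792458·10^8 m/s, 1 eV = 1.602176634·10^-19 J.)
Convert to SI: p = 312 MeV/c = 1.6674·10^-19 kg·m/s.
Since f = pc/h for a photon, f = 7.544·10^22 Hz.
Converting to PHz: f = 7.544·10^7 PHz ≈ 7.54·10^7 PHz.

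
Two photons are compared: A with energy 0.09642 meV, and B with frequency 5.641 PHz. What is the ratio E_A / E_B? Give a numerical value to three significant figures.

4.13e-6

E_A = 1.545e-23 J (from energy = 0.09642 meV, via E given directly).
E_B = 3.738e-18 J (from frequency = 5.641 PHz, via E = hf).
Ratio = 1.545e-23 / 3.738e-18 = 4.13e-6.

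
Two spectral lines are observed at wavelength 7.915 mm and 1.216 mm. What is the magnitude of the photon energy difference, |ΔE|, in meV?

Using E = hc/λ: E₁ = 2.5097·10^-23 J, E₂ = 1.6336·10^-22 J.
|ΔE| = |2.5097·10^-23 − 1.6336·10^-22| = 1.38·10^-22 J = 0.863 meV.

0.863 meV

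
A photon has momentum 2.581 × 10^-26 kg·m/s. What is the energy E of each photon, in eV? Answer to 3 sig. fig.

Since E = pc for a photon, E = 7.738 × 10^-18 J.
Converting to eV: E = 48.29 eV ≈ 48.3 eV.

48.3 eV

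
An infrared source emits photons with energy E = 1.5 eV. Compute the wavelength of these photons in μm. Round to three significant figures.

0.827 μm

(h = 6.62607015e-34 J·s, c = 2.99792458e8 m/s, 1 eV = 1.602176634e-19 J.)
In SI units: E = 1.5 eV = 2.4033e-19 J.
Since λ = hc/E for a photon, λ = 8.266e-7 m.
Converting to μm: λ = 0.8266 μm ≈ 0.827 μm.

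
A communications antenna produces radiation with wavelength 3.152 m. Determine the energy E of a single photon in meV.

Use h = 6.62607015e-34 J·s, c = 2.99792458e8 m/s, 1 eV = 1.602176634e-19 J.
The photon relation is E = hc/λ, giving E = 6.302e-26 J.
Converting to meV: E = 3.934e-4 meV ≈ 3.93e-4 meV.

3.93e-4 meV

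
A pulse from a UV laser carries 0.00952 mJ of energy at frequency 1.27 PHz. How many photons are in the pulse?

1.13 × 10^13 photons

Per-photon energy: E = 8.415 × 10^-19 J (from frequency = 1.27 PHz).
N = E_total / E_photon = 9.52 × 10^-6 J / 8.415 × 10^-19 J = 1.13 × 10^13.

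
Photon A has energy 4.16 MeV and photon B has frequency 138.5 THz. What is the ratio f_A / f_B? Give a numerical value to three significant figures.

f_A = 1.006e21 Hz (from energy = 4.16 MeV, via f = E/h).
f_B = 1.385e14 Hz (from frequency = 138.5 THz, via f given directly).
Ratio = 1.006e21 / 1.385e14 = 7.26e6.

7.26e6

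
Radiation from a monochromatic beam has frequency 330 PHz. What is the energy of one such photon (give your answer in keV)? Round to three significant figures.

Convert to SI: f = 330 PHz = 3.3e17 Hz.
Apply E = hf: E = 2.187e-16 J.
Converting to keV: E = 1.365 keV ≈ 1.36 keV.

1.36 keV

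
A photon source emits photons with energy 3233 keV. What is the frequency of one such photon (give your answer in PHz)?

Take h = 6.62607015e-34 J·s, 1 eV = 1.602176634e-19 J.
In SI units: E = 3233 keV = 5.1798e-13 J.
Apply f = E/h: f = 7.817e20 Hz.
Converting to PHz: f = 781700 PHz ≈ 7.82e5 PHz.

7.82e5 PHz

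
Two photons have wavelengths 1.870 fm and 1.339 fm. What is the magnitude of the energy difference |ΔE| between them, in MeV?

Using E = hc/λ: E₁ = 1.0623e-10 J, E₂ = 1.4835e-10 J.
|ΔE| = |1.0623e-10 − 1.4835e-10| = 4.21e-11 J = 263 MeV.

263 MeV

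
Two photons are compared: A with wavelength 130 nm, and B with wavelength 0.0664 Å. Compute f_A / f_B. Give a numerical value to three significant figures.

5.11·10^-5

f_A = 2.306·10^15 Hz (from wavelength = 130 nm, via f = c/λ).
f_B = 4.515·10^19 Hz (from wavelength = 0.0664 Å, via f = c/λ).
Ratio = 2.306·10^15 / 4.515·10^19 = 5.11·10^-5.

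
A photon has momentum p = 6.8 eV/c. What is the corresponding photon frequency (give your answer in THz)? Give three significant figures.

1640 THz

Take h = 6.62607015·10^-34 J·s, c = 2.99792458·10^8 m/s, 1 eV = 1.602176634·10^-19 J.
First convert: p = 6.8 eV/c = 3.6341·10^-27 kg·m/s.
For a photon f = pc/h, so f = 1.644·10^15 Hz.
Converting to THz: f = 1644 THz ≈ 1640 THz.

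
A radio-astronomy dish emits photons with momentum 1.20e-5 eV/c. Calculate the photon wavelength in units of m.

Take h = 6.62607015e-34 J·s, c = 2.99792458e8 m/s, 1 eV = 1.602176634e-19 J.
First convert: p = 1.20e-5 eV/c = 6.4131e-33 kg·m/s.
Apply λ = h/p: λ = 0.1033 m.
So λ ≈ 0.103 m.

0.103 m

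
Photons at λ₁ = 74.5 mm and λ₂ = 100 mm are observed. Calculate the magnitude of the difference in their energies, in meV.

4.24·10^-3 meV

Using E = hc/λ: E₁ = 2.666·10^-24 J, E₂ = 1.986·10^-24 J.
|ΔE| = |2.666·10^-24 − 1.986·10^-24| = 6.80·10^-25 J = 4.24·10^-3 meV.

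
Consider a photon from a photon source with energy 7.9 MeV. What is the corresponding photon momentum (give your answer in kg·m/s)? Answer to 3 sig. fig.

(c = 2.99792458e8 m/s, 1 eV = 1.602176634e-19 J.)
Convert to SI: E = 7.9 MeV = 1.2657e-12 J.
Since p = E/c for a photon, p = 4.222e-21 kg·m/s.
So p ≈ 4.22e-21 kg·m/s.

4.22e-21 kg·m/s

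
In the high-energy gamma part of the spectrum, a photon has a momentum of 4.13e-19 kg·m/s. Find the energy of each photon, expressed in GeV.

Use c = 2.99792458e8 m/s, 1 eV = 1.602176634e-19 J.
Since E = pc for a photon, E = 1.238e-10 J.
Converting to GeV: E = 0.7728 GeV ≈ 0.773 GeV.

0.773 GeV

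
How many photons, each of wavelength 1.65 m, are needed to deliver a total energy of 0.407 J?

Per-photon energy: E = 1.204·10^-25 J (from wavelength = 1.65 m).
N = E_total / E_photon = 0.407 J / 1.204·10^-25 J = 3.38·10^24.

3.38·10^24 photons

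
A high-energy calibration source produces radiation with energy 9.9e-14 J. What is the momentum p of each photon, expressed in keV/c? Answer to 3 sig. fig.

(c = 2.99792458e8 m/s, 1 eV = 1.602176634e-19 J.)
For a photon p = E/c, so p = 3.302e-22 kg·m/s.
Converting to keV/c: p = 617.9 keV/c ≈ 618 keV/c.

618 keV/c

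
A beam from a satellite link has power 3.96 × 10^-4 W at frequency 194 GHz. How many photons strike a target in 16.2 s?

Total energy: E_total = P·t = 3.96 × 10^-4 × 16.2 = 0.006415 J.
Per-photon energy: E = 1.285 × 10^-22 J.
N = E_total / E_photon = 4.99 × 10^19.

4.99 × 10^19 photons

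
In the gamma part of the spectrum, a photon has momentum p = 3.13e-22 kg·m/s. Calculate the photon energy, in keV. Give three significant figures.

586 keV

Apply E = pc: E = 9.384e-14 J.
Converting to keV: E = 585.7 keV ≈ 586 keV.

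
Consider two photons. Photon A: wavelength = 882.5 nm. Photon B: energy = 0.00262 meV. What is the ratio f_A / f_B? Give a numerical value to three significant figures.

f_A = 3.397e14 Hz (from wavelength = 882.5 nm, via f = c/λ).
f_B = 6.335e8 Hz (from energy = 0.00262 meV, via f = E/h).
Ratio = 3.397e14 / 6.335e8 = 5.36e5.

5.36e5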